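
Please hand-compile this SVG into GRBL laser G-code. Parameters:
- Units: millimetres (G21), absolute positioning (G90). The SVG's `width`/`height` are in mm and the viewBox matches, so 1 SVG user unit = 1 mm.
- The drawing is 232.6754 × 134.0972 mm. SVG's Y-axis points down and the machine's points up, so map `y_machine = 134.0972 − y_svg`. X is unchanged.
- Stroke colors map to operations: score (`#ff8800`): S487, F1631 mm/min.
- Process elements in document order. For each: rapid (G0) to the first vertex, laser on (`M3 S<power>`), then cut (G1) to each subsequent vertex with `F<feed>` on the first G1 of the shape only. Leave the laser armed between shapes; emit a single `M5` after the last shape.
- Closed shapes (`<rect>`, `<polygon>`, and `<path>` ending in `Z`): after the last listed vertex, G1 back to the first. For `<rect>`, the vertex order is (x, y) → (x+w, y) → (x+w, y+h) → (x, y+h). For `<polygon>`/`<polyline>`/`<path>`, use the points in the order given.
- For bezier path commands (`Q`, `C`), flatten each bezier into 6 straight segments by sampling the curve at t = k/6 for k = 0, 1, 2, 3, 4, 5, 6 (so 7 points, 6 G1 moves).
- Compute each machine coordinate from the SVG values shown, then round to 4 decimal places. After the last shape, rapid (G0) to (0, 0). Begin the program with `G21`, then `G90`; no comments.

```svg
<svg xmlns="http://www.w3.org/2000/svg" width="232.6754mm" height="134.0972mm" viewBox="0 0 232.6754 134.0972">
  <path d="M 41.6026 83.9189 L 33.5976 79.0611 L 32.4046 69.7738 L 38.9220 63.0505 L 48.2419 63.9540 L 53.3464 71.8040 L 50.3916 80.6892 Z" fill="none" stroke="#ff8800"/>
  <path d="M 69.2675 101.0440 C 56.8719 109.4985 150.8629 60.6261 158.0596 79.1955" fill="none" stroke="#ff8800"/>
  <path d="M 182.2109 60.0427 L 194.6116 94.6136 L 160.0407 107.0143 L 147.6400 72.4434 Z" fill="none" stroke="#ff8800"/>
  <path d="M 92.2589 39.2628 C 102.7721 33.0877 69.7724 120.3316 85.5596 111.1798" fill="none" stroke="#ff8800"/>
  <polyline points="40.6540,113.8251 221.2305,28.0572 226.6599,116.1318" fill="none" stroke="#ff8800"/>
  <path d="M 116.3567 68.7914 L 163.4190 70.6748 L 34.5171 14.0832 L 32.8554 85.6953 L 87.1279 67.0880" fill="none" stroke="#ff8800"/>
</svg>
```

viewBox `0 0 232.6754 134.0972` with mm width/height → 1 unit = 1 mm. Flip: y_m = 134.0972 − y_svg.

**Shape 1** — `<path>` regular polygon, stroke `#ff8800` → score (S487, F1631). Machine vertices: (41.6026,50.1783) → (33.5976,55.0361) → (32.4046,64.3234) → (38.9220,71.0467) → (48.2419,70.1432) → (53.3464,62.2932) → (50.3916,53.4080) → (41.6026,50.1783). Closed: final G1 returns to the first vertex.

**Shape 2** — `<path>` cubic bezier, stroke `#ff8800` → score (S487, F1631). Control points (SVG): P0=(69.2675,101.0440), P1=(56.8719,109.4985), P2=(150.8629,60.6261), P3=(158.0596,79.1955); sampled at t=k/6. Machine vertices: (69.2675,33.0532) → (71.0409,33.0256) → (85.1793,39.0866) → (106.3164,47.7705) → (129.0863,55.6116) → (148.1227,59.1439) → (158.0596,54.9017). Open path.

**Shape 3** — `<path>` regular polygon, stroke `#ff8800` → score (S487, F1631). Machine vertices: (182.2109,74.0545) → (194.6116,39.4836) → (160.0407,27.0829) → (147.6400,61.6538) → (182.2109,74.0545). Closed: final G1 returns to the first vertex.

**Shape 4** — `<path>` cubic bezier, stroke `#ff8800` → score (S487, F1631). Control points (SVG): P0=(92.2589,39.2628), P1=(102.7721,33.0877), P2=(69.7724,120.3316), P3=(85.5596,111.1798); sampled at t=k/6. Machine vertices: (92.2589,94.8344) → (94.3167,91.0158) → (91.6863,76.9000) → (86.9315,57.7596) → (82.6162,38.8673) → (81.3043,25.4957) → (85.5596,22.9174). Open path.

**Shape 5** — `<polyline>` open polyline, stroke `#ff8800` → score (S487, F1631). Machine vertices: (40.6540,20.2721) → (221.2305,106.0400) → (226.6599,17.9654). Open path.

**Shape 6** — `<path>` open polyline, stroke `#ff8800` → score (S487, F1631). Machine vertices: (116.3567,65.3058) → (163.4190,63.4224) → (34.5171,120.0140) → (32.8554,48.4019) → (87.1279,67.0092). Open path.

G21
G90
G0 X41.6026 Y50.1783
M3 S487
G1 X33.5976 Y55.0361 F1631
G1 X32.4046 Y64.3234
G1 X38.9220 Y71.0467
G1 X48.2419 Y70.1432
G1 X53.3464 Y62.2932
G1 X50.3916 Y53.4080
G1 X41.6026 Y50.1783
G0 X69.2675 Y33.0532
M3 S487
G1 X71.0409 Y33.0256 F1631
G1 X85.1793 Y39.0866
G1 X106.3164 Y47.7705
G1 X129.0863 Y55.6116
G1 X148.1227 Y59.1439
G1 X158.0596 Y54.9017
G0 X182.2109 Y74.0545
M3 S487
G1 X194.6116 Y39.4836 F1631
G1 X160.0407 Y27.0829
G1 X147.6400 Y61.6538
G1 X182.2109 Y74.0545
G0 X92.2589 Y94.8344
M3 S487
G1 X94.3167 Y91.0158 F1631
G1 X91.6863 Y76.9000
G1 X86.9315 Y57.7596
G1 X82.6162 Y38.8673
G1 X81.3043 Y25.4957
G1 X85.5596 Y22.9174
G0 X40.6540 Y20.2721
M3 S487
G1 X221.2305 Y106.0400 F1631
G1 X226.6599 Y17.9654
G0 X116.3567 Y65.3058
M3 S487
G1 X163.4190 Y63.4224 F1631
G1 X34.5171 Y120.0140
G1 X32.8554 Y48.4019
G1 X87.1279 Y67.0092
M5
G0 X0.0000 Y0.0000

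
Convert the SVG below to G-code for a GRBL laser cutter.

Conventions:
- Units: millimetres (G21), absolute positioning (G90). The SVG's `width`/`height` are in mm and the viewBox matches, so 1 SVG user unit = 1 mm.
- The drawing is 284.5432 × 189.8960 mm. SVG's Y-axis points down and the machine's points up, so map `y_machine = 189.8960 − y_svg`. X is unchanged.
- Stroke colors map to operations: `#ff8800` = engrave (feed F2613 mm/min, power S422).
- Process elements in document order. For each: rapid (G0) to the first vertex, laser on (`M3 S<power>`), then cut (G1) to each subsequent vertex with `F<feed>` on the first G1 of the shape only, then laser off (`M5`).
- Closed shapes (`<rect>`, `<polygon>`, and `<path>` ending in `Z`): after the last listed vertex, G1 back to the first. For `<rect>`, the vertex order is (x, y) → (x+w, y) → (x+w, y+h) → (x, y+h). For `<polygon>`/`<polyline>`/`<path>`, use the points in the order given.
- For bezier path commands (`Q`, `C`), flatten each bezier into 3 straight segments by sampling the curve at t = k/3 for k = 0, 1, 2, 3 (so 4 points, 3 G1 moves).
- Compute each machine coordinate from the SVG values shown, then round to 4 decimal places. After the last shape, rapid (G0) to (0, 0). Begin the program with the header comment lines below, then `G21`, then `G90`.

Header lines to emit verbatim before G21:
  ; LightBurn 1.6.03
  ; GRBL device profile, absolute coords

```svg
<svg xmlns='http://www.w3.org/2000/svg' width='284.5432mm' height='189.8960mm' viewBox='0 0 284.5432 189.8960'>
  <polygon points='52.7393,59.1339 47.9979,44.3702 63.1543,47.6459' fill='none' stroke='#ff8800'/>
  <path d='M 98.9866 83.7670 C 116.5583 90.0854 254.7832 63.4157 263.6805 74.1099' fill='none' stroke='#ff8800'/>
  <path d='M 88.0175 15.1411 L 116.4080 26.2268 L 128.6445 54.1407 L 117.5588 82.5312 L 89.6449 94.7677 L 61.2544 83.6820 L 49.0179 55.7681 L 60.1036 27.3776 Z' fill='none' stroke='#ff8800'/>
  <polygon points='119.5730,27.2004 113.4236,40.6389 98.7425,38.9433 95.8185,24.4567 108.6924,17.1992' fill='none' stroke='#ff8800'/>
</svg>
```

; LightBurn 1.6.03
; GRBL device profile, absolute coords
G21
G90
G0 X52.7393 Y130.7621
M3 S422
G1 X47.9979 Y145.5258 F2613
G1 X63.1543 Y142.2501
G1 X52.7393 Y130.7621
M5
G0 X98.9866 Y106.1290
M3 S422
G1 X147.5175 Y108.2010 F2613
G1 X220.9325 Y116.6313
G1 X263.6805 Y115.7861
M5
G0 X88.0175 Y174.7549
M3 S422
G1 X116.4080 Y163.6692 F2613
G1 X128.6445 Y135.7553
G1 X117.5588 Y107.3648
G1 X89.6449 Y95.1283
G1 X61.2544 Y106.2140
G1 X49.0179 Y134.1279
G1 X60.1036 Y162.5184
G1 X88.0175 Y174.7549
M5
G0 X119.5730 Y162.6956
M3 S422
G1 X113.4236 Y149.2571 F2613
G1 X98.7425 Y150.9527
G1 X95.8185 Y165.4393
G1 X108.6924 Y172.6968
G1 X119.5730 Y162.6956
M5
G0 X0.0000 Y0.0000

Since the viewBox matches the mm dimensions, user units are millimetres directly. The only transform is the Y-flip y_m = 189.8960 − y_svg.

Shape 1 is a regular polygon drawn with `<polygon>`. Its stroke #ff8800 means engrave at S422, F2613. After flipping Y the toolpath is (52.7393,130.7621) → (47.9979,145.5258) → (63.1543,142.2501) → (52.7393,130.7621), returning to the start.

Shape 2 is a cubic bezier drawn with `<path>`. Its stroke #ff8800 means engrave at S422, F2613. After flipping Y the toolpath is (98.9866,106.1290) → (147.5175,108.2010) → (220.9325,116.6313) → (263.6805,115.7861).

Shape 3 is a regular polygon drawn with `<path>`. Its stroke #ff8800 means engrave at S422, F2613. After flipping Y the toolpath is (88.0175,174.7549) → (116.4080,163.6692) → (128.6445,135.7553) → (117.5588,107.3648) → (89.6449,95.1283) → (61.2544,106.2140) → (49.0179,134.1279) → (60.1036,162.5184) → (88.0175,174.7549), returning to the start.

Shape 4 is a regular polygon drawn with `<polygon>`. Its stroke #ff8800 means engrave at S422, F2613. After flipping Y the toolpath is (119.5730,162.6956) → (113.4236,149.2571) → (98.7425,150.9527) → (95.8185,165.4393) → (108.6924,172.6968) → (119.5730,162.6956), returning to the start.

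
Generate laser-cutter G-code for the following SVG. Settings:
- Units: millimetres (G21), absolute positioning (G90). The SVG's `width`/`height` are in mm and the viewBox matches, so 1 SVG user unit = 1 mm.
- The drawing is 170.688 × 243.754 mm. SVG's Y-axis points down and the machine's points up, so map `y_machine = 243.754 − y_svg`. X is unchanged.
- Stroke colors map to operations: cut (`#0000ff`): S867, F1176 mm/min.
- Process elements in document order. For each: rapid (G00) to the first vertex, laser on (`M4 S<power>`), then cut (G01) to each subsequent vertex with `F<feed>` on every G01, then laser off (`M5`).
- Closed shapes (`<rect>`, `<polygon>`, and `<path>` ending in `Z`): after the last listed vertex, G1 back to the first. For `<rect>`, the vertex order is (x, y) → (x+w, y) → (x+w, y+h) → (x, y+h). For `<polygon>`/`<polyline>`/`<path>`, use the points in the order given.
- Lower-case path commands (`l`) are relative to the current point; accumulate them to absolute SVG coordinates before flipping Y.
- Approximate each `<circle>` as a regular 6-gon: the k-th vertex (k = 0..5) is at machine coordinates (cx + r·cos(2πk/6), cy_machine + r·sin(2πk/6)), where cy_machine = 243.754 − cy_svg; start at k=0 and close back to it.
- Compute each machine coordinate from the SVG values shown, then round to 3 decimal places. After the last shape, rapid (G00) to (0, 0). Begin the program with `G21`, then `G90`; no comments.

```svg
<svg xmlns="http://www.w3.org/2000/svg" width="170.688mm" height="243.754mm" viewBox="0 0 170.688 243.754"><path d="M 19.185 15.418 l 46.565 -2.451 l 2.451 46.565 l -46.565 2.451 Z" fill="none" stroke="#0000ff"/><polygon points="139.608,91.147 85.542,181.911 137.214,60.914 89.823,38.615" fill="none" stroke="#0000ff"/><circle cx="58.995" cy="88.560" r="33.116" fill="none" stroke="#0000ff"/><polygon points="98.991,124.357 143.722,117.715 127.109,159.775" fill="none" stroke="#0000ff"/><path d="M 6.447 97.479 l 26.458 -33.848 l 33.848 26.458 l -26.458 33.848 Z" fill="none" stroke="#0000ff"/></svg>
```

1 u = 1 mm; y_m = 243.754 − y.

[1] `<path>` regular polygon, #0000ff→cut S867 F1176: (19.185,228.336) → (65.750,230.787) → (68.201,184.222) → (21.636,181.771) → (19.185,228.336) (closed)

[2] `<polygon>` closed polygon, #0000ff→cut S867 F1176: (139.608,152.607) → (85.542,61.843) → (137.214,182.840) → (89.823,205.139) → (139.608,152.607) (closed)

[3] `<circle>` circle, #0000ff→cut S867 F1176: (92.111,155.194) → (75.553,183.873) → (42.437,183.873) → (25.879,155.194) → (42.437,126.515) → (75.553,126.515) → (92.111,155.194) (closed)

[4] `<polygon>` regular polygon, #0000ff→cut S867 F1176: (98.991,119.397) → (143.722,126.039) → (127.109,83.979) → (98.991,119.397) (closed)

[5] `<path>` regular polygon, #0000ff→cut S867 F1176: (6.447,146.275) → (32.905,180.123) → (66.753,153.665) → (40.295,119.817) → (6.447,146.275) (closed)

G21
G90
G00 X19.185 Y228.336
M4 S867
G01 X65.750 Y230.787 F1176
G01 X68.201 Y184.222 F1176
G01 X21.636 Y181.771 F1176
G01 X19.185 Y228.336 F1176
M5
G00 X139.608 Y152.607
M4 S867
G01 X85.542 Y61.843 F1176
G01 X137.214 Y182.840 F1176
G01 X89.823 Y205.139 F1176
G01 X139.608 Y152.607 F1176
M5
G00 X92.111 Y155.194
M4 S867
G01 X75.553 Y183.873 F1176
G01 X42.437 Y183.873 F1176
G01 X25.879 Y155.194 F1176
G01 X42.437 Y126.515 F1176
G01 X75.553 Y126.515 F1176
G01 X92.111 Y155.194 F1176
M5
G00 X98.991 Y119.397
M4 S867
G01 X143.722 Y126.039 F1176
G01 X127.109 Y83.979 F1176
G01 X98.991 Y119.397 F1176
M5
G00 X6.447 Y146.275
M4 S867
G01 X32.905 Y180.123 F1176
G01 X66.753 Y153.665 F1176
G01 X40.295 Y119.817 F1176
G01 X6.447 Y146.275 F1176
M5
G00 X0.000 Y0.000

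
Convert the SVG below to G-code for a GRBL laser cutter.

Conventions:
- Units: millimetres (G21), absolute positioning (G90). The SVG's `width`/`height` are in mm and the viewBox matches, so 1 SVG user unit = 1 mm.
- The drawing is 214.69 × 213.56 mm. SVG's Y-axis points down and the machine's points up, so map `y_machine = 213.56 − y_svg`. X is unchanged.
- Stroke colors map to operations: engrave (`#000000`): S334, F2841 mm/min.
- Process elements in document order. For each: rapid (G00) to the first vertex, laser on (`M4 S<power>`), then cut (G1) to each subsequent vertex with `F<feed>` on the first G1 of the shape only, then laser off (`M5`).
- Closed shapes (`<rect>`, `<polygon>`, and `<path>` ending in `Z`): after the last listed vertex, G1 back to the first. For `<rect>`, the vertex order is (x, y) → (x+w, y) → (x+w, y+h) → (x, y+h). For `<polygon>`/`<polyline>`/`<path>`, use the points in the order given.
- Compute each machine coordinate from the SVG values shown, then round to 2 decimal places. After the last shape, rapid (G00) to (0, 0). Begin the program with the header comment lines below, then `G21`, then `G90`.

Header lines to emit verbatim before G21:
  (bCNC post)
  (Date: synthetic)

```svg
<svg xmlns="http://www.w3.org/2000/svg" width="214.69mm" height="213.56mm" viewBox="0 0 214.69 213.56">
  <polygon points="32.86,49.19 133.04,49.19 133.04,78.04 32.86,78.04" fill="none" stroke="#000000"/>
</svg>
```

1 u = 1 mm; y_m = 213.56 − y.

[1] `<polygon>` rectangle, #000000→engrave S334 F2841: (32.86,164.37) → (133.04,164.37) → (133.04,135.52) → (32.86,135.52) → (32.86,164.37) (closed)

(bCNC post)
(Date: synthetic)
G21
G90
G00 X32.86 Y164.37
M4 S334
G1 X133.04 Y164.37 F2841
G1 X133.04 Y135.52
G1 X32.86 Y135.52
G1 X32.86 Y164.37
M5
G00 X0.00 Y0.00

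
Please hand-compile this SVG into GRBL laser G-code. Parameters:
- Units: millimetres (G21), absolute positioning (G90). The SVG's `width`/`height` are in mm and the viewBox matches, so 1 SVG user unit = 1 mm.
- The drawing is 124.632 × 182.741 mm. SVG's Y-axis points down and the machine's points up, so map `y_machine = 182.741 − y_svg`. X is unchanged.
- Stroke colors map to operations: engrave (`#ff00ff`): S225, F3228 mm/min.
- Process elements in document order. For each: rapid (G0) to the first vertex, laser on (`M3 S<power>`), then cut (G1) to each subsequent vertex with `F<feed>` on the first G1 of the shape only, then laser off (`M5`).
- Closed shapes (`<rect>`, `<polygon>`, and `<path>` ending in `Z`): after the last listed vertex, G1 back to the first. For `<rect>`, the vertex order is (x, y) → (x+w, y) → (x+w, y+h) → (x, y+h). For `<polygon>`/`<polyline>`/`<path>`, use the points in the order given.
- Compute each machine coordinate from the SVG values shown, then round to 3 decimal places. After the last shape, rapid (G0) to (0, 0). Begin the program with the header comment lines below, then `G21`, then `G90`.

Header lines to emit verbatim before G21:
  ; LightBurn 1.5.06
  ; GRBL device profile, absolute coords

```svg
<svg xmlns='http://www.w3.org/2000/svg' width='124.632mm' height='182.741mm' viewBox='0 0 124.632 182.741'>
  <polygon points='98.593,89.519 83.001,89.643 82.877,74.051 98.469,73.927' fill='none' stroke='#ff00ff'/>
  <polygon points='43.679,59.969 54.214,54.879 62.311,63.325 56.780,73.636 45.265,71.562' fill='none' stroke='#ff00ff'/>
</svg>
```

; LightBurn 1.5.06
; GRBL device profile, absolute coords
G21
G90
G0 X98.593 Y93.222
M3 S225
G1 X83.001 Y93.098 F3228
G1 X82.877 Y108.690
G1 X98.469 Y108.814
G1 X98.593 Y93.222
M5
G0 X43.679 Y122.772
M3 S225
G1 X54.214 Y127.862 F3228
G1 X62.311 Y119.416
G1 X56.780 Y109.105
G1 X45.265 Y111.179
G1 X43.679 Y122.772
M5
G0 X0.000 Y0.000

viewBox `0 0 124.632 182.741` with mm width/height → 1 unit = 1 mm. Flip: y_m = 182.741 − y_svg.

**Shape 1** — `<polygon>` regular polygon, stroke `#ff00ff` → engrave (S225, F3228). Machine vertices: (98.593,93.222) → (83.001,93.098) → (82.877,108.690) → (98.469,108.814) → (98.593,93.222). Closed: final G1 returns to the first vertex.

**Shape 2** — `<polygon>` regular polygon, stroke `#ff00ff` → engrave (S225, F3228). Machine vertices: (43.679,122.772) → (54.214,127.862) → (62.311,119.416) → (56.780,109.105) → (45.265,111.179) → (43.679,122.772). Closed: final G1 returns to the first vertex.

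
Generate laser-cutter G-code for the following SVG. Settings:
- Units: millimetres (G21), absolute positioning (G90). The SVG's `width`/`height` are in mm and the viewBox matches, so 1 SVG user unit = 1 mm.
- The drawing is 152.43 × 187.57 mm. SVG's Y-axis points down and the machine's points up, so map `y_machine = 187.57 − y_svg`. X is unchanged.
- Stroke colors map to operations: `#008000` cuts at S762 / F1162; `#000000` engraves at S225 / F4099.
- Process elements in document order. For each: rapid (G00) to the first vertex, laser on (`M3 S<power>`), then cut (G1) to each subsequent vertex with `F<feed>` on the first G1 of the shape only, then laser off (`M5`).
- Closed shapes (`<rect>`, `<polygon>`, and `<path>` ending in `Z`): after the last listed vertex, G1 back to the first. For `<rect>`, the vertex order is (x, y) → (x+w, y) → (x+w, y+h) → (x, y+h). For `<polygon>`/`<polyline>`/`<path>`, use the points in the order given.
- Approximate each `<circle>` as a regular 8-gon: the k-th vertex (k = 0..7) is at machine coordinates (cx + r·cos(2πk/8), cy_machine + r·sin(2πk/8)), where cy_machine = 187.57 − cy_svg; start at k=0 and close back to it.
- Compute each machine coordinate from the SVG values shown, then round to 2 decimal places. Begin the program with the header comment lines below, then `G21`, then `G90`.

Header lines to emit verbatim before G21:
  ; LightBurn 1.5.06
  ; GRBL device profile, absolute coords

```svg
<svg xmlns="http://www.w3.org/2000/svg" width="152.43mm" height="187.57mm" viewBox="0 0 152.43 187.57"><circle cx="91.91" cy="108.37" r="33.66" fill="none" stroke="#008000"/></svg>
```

; LightBurn 1.5.06
; GRBL device profile, absolute coords
G21
G90
G00 X125.57 Y79.20
M3 S762
G1 X115.71 Y103.00 F1162
G1 X91.91 Y112.86
G1 X68.11 Y103.00
G1 X58.25 Y79.20
G1 X68.11 Y55.40
G1 X91.91 Y45.54
G1 X115.71 Y55.40
G1 X125.57 Y79.20
M5

viewBox `0 0 152.43 187.57` with mm width/height → 1 unit = 1 mm. Flip: y_m = 187.57 − y_svg.

**Shape 1** — `<circle>` circle, stroke `#008000` → cut (S762, F1162). Machine vertices: (125.57,79.20) → (115.71,103.00) → (91.91,112.86) → (68.11,103.00) → (58.25,79.20) → (68.11,55.40) → (91.91,45.54) → (115.71,55.40) → (125.57,79.20). Closed: final G1 returns to the first vertex.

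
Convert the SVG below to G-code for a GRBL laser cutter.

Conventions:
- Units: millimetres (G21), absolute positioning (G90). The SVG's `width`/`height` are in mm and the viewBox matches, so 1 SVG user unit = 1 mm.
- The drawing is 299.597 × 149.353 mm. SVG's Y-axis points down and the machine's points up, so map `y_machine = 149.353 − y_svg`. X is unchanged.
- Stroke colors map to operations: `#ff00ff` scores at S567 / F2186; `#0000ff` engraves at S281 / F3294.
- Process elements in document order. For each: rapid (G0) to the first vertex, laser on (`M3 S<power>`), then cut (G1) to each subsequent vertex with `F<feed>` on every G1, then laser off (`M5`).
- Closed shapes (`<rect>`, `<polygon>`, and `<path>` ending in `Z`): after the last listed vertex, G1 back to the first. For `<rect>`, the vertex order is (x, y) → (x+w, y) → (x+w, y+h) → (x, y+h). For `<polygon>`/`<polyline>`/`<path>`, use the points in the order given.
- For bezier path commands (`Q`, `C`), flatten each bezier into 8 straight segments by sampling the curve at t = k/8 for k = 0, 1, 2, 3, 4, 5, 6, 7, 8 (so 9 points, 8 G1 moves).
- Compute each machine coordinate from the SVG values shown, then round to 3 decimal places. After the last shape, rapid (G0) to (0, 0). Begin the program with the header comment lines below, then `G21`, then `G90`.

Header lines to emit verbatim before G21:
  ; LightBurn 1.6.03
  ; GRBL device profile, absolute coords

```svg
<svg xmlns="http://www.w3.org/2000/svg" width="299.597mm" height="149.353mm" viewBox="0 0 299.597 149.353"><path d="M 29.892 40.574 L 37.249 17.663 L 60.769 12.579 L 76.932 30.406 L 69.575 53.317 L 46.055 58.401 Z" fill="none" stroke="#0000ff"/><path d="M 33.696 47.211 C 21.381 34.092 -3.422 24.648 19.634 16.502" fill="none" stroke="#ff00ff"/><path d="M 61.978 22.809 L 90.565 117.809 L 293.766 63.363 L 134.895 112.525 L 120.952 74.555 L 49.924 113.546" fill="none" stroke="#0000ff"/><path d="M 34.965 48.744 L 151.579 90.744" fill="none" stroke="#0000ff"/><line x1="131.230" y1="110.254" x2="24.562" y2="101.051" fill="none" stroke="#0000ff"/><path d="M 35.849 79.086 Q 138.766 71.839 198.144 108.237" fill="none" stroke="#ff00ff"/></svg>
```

; LightBurn 1.6.03
; GRBL device profile, absolute coords
G21
G90
G0 X29.892 Y108.779
M3 S281
G1 X37.249 Y131.690 F3294
G1 X60.769 Y136.774 F3294
G1 X76.932 Y118.947 F3294
G1 X69.575 Y96.036 F3294
G1 X46.055 Y90.952 F3294
G1 X29.892 Y108.779 F3294
M5
G0 X33.696 Y102.142
M3 S567
G1 X28.610 Y106.894 F2186
G1 X23.061 Y111.329 F2186
G1 X17.756 Y115.476 F2186
G1 X13.401 Y119.361 F2186
G1 X10.704 Y123.014 F2186
G1 X10.373 Y126.461 F2186
G1 X13.114 Y129.731 F2186
G1 X19.634 Y132.851 F2186
M5
G0 X61.978 Y126.544
M3 S281
G1 X90.565 Y31.544 F3294
G1 X293.766 Y85.990 F3294
G1 X134.895 Y36.828 F3294
G1 X120.952 Y74.798 F3294
G1 X49.924 Y35.807 F3294
M5
G0 X34.965 Y100.609
M3 S281
G1 X151.579 Y58.609 F3294
M5
G0 X131.230 Y39.099
M3 S281
G1 X24.562 Y48.302 F3294
M5
G0 X35.849 Y70.267
M3 S567
G1 X60.898 Y71.397 F2186
G1 X84.586 Y71.163 F2186
G1 X106.914 Y69.565 F2186
G1 X127.881 Y66.603 F2186
G1 X147.488 Y62.277 F2186
G1 X165.734 Y56.587 F2186
G1 X182.619 Y49.534 F2186
G1 X198.144 Y41.116 F2186
M5
G0 X0.000 Y0.000

1 u = 1 mm; y_m = 149.353 − y.

[1] `<path>` regular polygon, #0000ff→engrave S281 F3294: (29.892,108.779) → (37.249,131.690) → (60.769,136.774) → (76.932,118.947) → (69.575,96.036) → (46.055,90.952) → (29.892,108.779) (closed)

[2] `<path>` cubic bezier, #ff00ff→score S567 F2186: (33.696,102.142) → (28.610,106.894) → (23.061,111.329) → (17.756,115.476) → (13.401,119.361) → (10.704,123.014) → (10.373,126.461) → (13.114,129.731) → (19.634,132.851)

[3] `<path>` open polyline, #0000ff→engrave S281 F3294: (61.978,126.544) → (90.565,31.544) → (293.766,85.990) → (134.895,36.828) → (120.952,74.798) → (49.924,35.807)

[4] `<path>` line segment, #0000ff→engrave S281 F3294: (34.965,100.609) → (151.579,58.609)

[5] `<line>` line segment, #0000ff→engrave S281 F3294: (131.230,39.099) → (24.562,48.302)

[6] `<path>` quadratic bezier, #ff00ff→score S567 F2186: (35.849,70.267) → (60.898,71.397) → (84.586,71.163) → (106.914,69.565) → (127.881,66.603) → (147.488,62.277) → (165.734,56.587) → (182.619,49.534) → (198.144,41.116)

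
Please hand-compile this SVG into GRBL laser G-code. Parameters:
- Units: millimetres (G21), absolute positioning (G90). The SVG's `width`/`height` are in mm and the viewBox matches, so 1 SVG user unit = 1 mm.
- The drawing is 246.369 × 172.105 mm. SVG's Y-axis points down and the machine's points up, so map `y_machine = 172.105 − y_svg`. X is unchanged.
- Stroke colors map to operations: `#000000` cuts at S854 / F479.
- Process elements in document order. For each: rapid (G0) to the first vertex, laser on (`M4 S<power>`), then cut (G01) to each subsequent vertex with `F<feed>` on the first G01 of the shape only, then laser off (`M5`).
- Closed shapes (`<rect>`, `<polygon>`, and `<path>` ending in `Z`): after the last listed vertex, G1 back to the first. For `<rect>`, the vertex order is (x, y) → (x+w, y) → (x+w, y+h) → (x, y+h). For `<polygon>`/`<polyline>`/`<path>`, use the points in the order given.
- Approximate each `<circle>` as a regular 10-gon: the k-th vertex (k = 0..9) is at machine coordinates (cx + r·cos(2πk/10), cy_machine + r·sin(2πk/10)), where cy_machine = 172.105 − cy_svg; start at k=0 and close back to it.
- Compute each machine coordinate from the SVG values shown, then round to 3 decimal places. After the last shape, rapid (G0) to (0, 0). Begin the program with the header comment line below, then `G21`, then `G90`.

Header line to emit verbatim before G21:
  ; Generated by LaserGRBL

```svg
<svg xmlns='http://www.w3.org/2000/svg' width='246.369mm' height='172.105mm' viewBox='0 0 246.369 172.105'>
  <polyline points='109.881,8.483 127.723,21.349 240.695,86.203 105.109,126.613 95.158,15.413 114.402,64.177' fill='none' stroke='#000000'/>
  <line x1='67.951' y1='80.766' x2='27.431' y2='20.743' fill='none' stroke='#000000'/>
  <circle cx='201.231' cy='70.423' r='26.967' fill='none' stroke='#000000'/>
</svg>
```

; Generated by LaserGRBL
G21
G90
G0 X109.881 Y163.622
M4 S854
G01 X127.723 Y150.756 F479
G01 X240.695 Y85.902
G01 X105.109 Y45.492
G01 X95.158 Y156.692
G01 X114.402 Y107.928
M5
G0 X67.951 Y91.339
M4 S854
G01 X27.431 Y151.362 F479
M5
G0 X228.198 Y101.682
M4 S854
G01 X223.048 Y117.533 F479
G01 X209.564 Y127.329
G01 X192.898 Y127.329
G01 X179.414 Y117.533
G01 X174.264 Y101.682
G01 X179.414 Y85.831
G01 X192.898 Y76.035
G01 X209.564 Y76.035
G01 X223.048 Y85.831
G01 X228.198 Y101.682
M5
G0 X0.000 Y0.000

1 u = 1 mm; y_m = 172.105 − y.

[1] `<polyline>` open polyline, #000000→cut S854 F479: (109.881,163.622) → (127.723,150.756) → (240.695,85.902) → (105.109,45.492) → (95.158,156.692) → (114.402,107.928)

[2] `<line>` line segment, #000000→cut S854 F479: (67.951,91.339) → (27.431,151.362)

[3] `<circle>` circle, #000000→cut S854 F479: (228.198,101.682) → (223.048,117.533) → (209.564,127.329) → (192.898,127.329) → (179.414,117.533) → (174.264,101.682) → (179.414,85.831) → (192.898,76.035) → (209.564,76.035) → (223.048,85.831) → (228.198,101.682) (closed)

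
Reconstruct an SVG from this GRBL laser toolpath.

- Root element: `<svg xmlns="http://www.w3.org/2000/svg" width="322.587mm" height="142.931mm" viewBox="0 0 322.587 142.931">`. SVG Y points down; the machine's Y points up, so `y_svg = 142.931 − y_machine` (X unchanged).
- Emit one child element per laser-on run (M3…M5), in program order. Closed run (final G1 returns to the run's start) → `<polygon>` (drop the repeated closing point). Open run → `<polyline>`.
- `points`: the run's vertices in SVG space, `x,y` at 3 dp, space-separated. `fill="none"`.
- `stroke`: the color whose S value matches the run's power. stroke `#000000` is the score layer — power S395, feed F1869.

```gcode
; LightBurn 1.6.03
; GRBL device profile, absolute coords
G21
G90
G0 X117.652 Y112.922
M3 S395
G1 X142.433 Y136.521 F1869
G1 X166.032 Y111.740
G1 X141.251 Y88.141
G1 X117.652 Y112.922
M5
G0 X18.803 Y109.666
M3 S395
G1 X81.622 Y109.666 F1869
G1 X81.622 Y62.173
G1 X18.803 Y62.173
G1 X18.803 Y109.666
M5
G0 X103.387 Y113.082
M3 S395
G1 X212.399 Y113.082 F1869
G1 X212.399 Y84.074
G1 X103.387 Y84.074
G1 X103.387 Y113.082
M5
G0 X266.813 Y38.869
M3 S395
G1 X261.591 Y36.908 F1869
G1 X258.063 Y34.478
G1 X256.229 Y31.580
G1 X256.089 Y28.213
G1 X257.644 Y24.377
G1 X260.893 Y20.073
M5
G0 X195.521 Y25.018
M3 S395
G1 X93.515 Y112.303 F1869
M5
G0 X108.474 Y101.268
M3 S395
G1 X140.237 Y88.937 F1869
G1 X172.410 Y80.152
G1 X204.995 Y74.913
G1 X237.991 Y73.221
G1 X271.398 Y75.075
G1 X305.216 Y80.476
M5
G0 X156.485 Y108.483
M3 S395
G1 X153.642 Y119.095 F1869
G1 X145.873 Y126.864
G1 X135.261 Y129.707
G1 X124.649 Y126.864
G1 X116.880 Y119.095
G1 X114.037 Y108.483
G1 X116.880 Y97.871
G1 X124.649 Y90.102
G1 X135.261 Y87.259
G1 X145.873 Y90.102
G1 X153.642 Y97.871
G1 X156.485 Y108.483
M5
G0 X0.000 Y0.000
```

<svg xmlns="http://www.w3.org/2000/svg" width="322.587mm" height="142.931mm" viewBox="0 0 322.587 142.931">
  <polygon points="117.652,30.009 142.433,6.410 166.032,31.191 141.251,54.790" fill="none" stroke="#000000"/>
  <polygon points="18.803,33.265 81.622,33.265 81.622,80.758 18.803,80.758" fill="none" stroke="#000000"/>
  <polygon points="103.387,29.849 212.399,29.849 212.399,58.857 103.387,58.857" fill="none" stroke="#000000"/>
  <polyline points="266.813,104.062 261.591,106.023 258.063,108.453 256.229,111.351 256.089,114.718 257.644,118.554 260.893,122.858" fill="none" stroke="#000000"/>
  <polyline points="195.521,117.913 93.515,30.628" fill="none" stroke="#000000"/>
  <polyline points="108.474,41.663 140.237,53.994 172.410,62.779 204.995,68.018 237.991,69.710 271.398,67.856 305.216,62.455" fill="none" stroke="#000000"/>
  <polygon points="156.485,34.448 153.642,23.836 145.873,16.067 135.261,13.224 124.649,16.067 116.880,23.836 114.037,34.448 116.880,45.060 124.649,52.829 135.261,55.672 145.873,52.829 153.642,45.060" fill="none" stroke="#000000"/>
</svg>

Each laser-on run becomes one SVG element. Flip Y back into SVG space with y_svg = 142.931 − y_machine. Every run uses S395, so all elements get stroke `#000000` (score).

Run 1: The run returns to its start, so emit a `<polygon>` with points (Y-flipped): 117.652,30.009 142.433,6.410 166.032,31.191 141.251,54.790.

Run 2: The run returns to its start, so emit a `<polygon>` with points (Y-flipped): 18.803,33.265 81.622,33.265 81.622,80.758 18.803,80.758.

Run 3: The run returns to its start, so emit a `<polygon>` with points (Y-flipped): 103.387,29.849 212.399,29.849 212.399,58.857 103.387,58.857.

Run 4: The run is open, so emit a `<polyline>` with points (Y-flipped): 266.813,104.062 261.591,106.023 258.063,108.453 256.229,111.351 256.089,114.718 257.644,118.554 260.893,122.858.

Run 5: The run is open, so emit a `<polyline>` with points (Y-flipped): 195.521,117.913 93.515,30.628.

Run 6: The run is open, so emit a `<polyline>` with points (Y-flipped): 108.474,41.663 140.237,53.994 172.410,62.779 204.995,68.018 237.991,69.710 271.398,67.856 305.216,62.455.

Run 7: The run returns to its start, so emit a `<polygon>` with points (Y-flipped): 156.485,34.448 153.642,23.836 145.873,16.067 135.261,13.224 124.649,16.067 116.880,23.836 114.037,34.448 116.880,45.060 124.649,52.829 135.261,55.672 145.873,52.829 153.642,45.060.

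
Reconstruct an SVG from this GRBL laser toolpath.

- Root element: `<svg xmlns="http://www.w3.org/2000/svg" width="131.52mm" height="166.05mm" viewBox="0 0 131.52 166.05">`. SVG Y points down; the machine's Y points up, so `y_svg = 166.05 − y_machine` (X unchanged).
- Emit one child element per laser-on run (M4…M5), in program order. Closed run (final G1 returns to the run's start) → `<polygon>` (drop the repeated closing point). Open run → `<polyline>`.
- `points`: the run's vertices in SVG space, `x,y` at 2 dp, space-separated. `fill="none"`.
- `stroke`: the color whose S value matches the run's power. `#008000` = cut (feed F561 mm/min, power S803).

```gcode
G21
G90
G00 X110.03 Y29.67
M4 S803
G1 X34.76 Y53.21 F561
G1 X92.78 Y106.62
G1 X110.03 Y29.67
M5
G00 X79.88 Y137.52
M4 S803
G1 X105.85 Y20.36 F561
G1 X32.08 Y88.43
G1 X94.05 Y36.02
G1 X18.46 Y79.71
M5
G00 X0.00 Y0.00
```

y_svg = 166.05 − y_m. Every run uses S803, so all elements get stroke `#008000` (cut).

[1] closed run; points: 110.03,136.38 34.76,112.84 92.78,59.43

[2] open run; points: 79.88,28.53 105.85,145.69 32.08,77.62 94.05,130.03 18.46,86.34

<svg xmlns="http://www.w3.org/2000/svg" width="131.52mm" height="166.05mm" viewBox="0 0 131.52 166.05">
  <polygon points="110.03,136.38 34.76,112.84 92.78,59.43" fill="none" stroke="#008000"/>
  <polyline points="79.88,28.53 105.85,145.69 32.08,77.62 94.05,130.03 18.46,86.34" fill="none" stroke="#008000"/>
</svg>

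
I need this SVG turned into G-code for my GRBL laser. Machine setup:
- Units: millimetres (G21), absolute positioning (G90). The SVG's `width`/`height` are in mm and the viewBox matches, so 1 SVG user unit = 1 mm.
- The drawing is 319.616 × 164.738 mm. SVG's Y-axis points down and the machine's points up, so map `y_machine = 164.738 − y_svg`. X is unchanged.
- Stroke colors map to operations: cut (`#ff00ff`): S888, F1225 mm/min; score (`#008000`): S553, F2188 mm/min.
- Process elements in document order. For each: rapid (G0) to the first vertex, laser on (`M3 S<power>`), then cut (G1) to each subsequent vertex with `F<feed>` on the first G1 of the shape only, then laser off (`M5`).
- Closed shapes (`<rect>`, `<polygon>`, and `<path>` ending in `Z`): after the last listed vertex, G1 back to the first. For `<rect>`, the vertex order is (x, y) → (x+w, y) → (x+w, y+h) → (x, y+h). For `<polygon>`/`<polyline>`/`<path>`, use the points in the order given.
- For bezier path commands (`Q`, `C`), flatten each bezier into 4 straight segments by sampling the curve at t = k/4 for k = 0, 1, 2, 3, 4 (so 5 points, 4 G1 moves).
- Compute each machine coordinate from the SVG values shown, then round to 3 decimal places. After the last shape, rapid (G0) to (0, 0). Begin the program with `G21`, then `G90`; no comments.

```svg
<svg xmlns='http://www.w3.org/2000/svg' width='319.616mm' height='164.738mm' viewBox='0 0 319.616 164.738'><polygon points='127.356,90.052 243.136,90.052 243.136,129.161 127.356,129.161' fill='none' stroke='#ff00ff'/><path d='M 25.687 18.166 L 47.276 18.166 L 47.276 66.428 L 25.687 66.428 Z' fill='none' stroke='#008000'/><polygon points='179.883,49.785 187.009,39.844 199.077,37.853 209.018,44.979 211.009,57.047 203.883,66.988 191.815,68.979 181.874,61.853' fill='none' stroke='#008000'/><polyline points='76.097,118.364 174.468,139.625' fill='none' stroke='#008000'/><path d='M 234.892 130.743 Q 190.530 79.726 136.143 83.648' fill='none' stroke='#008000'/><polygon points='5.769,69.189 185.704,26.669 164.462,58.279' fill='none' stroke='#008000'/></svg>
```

viewBox `0 0 319.616 164.738` with mm width/height → 1 unit = 1 mm. Flip: y_m = 164.738 − y_svg.

**Shape 1** — `<polygon>` rectangle, stroke `#ff00ff` → cut (S888, F1225). Machine vertices: (127.356,74.686) → (243.136,74.686) → (243.136,35.577) → (127.356,35.577) → (127.356,74.686). Closed: final G1 returns to the first vertex.

**Shape 2** — `<path>` rectangle, stroke `#008000` → score (S553, F2188). Machine vertices: (25.687,146.572) → (47.276,146.572) → (47.276,98.310) → (25.687,98.310) → (25.687,146.572). Closed: final G1 returns to the first vertex.

**Shape 3** — `<polygon>` regular polygon, stroke `#008000` → score (S553, F2188). Machine vertices: (179.883,114.953) → (187.009,124.894) → (199.077,126.885) → (209.018,119.759) → (211.009,107.691) → (203.883,97.750) → (191.815,95.759) → (181.874,102.885) → (179.883,114.953). Closed: final G1 returns to the first vertex.

**Shape 4** — `<polyline>` line segment, stroke `#008000` → score (S553, F2188). Machine vertices: (76.097,46.374) → (174.468,25.113). Open path.

**Shape 5** — `<path>` quadratic bezier, stroke `#008000` → score (S553, F2188). Control points (SVG): P0=(234.892,130.743), P1=(190.530,79.726), P2=(136.143,83.648); sampled at t=k/4. Machine vertices: (234.892,33.995) → (212.084,56.070) → (188.024,71.277) → (162.710,79.617) → (136.143,81.090). Open path.

**Shape 6** — `<polygon>` closed polygon, stroke `#008000` → score (S553, F2188). Machine vertices: (5.769,95.549) → (185.704,138.069) → (164.462,106.459) → (5.769,95.549). Closed: final G1 returns to the first vertex.

G21
G90
G0 X127.356 Y74.686
M3 S888
G1 X243.136 Y74.686 F1225
G1 X243.136 Y35.577
G1 X127.356 Y35.577
G1 X127.356 Y74.686
M5
G0 X25.687 Y146.572
M3 S553
G1 X47.276 Y146.572 F2188
G1 X47.276 Y98.310
G1 X25.687 Y98.310
G1 X25.687 Y146.572
M5
G0 X179.883 Y114.953
M3 S553
G1 X187.009 Y124.894 F2188
G1 X199.077 Y126.885
G1 X209.018 Y119.759
G1 X211.009 Y107.691
G1 X203.883 Y97.750
G1 X191.815 Y95.759
G1 X181.874 Y102.885
G1 X179.883 Y114.953
M5
G0 X76.097 Y46.374
M3 S553
G1 X174.468 Y25.113 F2188
M5
G0 X234.892 Y33.995
M3 S553
G1 X212.084 Y56.070 F2188
G1 X188.024 Y71.277
G1 X162.710 Y79.617
G1 X136.143 Y81.090
M5
G0 X5.769 Y95.549
M3 S553
G1 X185.704 Y138.069 F2188
G1 X164.462 Y106.459
G1 X5.769 Y95.549
M5
G0 X0.000 Y0.000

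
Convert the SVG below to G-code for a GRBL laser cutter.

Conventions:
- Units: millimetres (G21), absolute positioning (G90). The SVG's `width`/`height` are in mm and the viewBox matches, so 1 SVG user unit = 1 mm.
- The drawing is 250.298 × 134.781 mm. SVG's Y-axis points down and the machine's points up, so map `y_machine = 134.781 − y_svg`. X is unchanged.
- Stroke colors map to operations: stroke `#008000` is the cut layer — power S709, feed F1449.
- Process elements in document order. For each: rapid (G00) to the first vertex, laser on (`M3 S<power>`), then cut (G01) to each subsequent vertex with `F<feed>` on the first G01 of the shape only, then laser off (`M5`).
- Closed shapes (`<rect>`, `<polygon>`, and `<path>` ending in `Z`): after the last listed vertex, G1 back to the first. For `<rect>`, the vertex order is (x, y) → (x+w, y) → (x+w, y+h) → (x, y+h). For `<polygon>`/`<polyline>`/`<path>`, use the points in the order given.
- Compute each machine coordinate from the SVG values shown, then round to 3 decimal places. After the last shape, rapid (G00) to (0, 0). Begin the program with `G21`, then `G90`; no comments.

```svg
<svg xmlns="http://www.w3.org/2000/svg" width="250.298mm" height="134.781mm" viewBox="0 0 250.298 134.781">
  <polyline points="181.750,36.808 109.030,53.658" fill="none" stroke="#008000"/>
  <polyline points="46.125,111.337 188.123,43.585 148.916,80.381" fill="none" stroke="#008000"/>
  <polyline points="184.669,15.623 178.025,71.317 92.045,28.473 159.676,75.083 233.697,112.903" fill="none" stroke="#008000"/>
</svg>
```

Since the viewBox matches the mm dimensions, user units are millimetres directly. The only transform is the Y-flip y_m = 134.781 − y_svg.

Shape 1 is a line segment drawn with `<polyline>`. Its stroke #008000 means cut at S709, F1449. After flipping Y the toolpath is (181.750,97.973) → (109.030,81.123).

Shape 2 is a open polyline drawn with `<polyline>`. Its stroke #008000 means cut at S709, F1449. After flipping Y the toolpath is (46.125,23.444) → (188.123,91.196) → (148.916,54.400).

Shape 3 is a open polyline drawn with `<polyline>`. Its stroke #008000 means cut at S709, F1449. After flipping Y the toolpath is (184.669,119.158) → (178.025,63.464) → (92.045,106.308) → (159.676,59.698) → (233.697,21.878).

G21
G90
G00 X181.750 Y97.973
M3 S709
G01 X109.030 Y81.123 F1449
M5
G00 X46.125 Y23.444
M3 S709
G01 X188.123 Y91.196 F1449
G01 X148.916 Y54.400
M5
G00 X184.669 Y119.158
M3 S709
G01 X178.025 Y63.464 F1449
G01 X92.045 Y106.308
G01 X159.676 Y59.698
G01 X233.697 Y21.878
M5
G00 X0.000 Y0.000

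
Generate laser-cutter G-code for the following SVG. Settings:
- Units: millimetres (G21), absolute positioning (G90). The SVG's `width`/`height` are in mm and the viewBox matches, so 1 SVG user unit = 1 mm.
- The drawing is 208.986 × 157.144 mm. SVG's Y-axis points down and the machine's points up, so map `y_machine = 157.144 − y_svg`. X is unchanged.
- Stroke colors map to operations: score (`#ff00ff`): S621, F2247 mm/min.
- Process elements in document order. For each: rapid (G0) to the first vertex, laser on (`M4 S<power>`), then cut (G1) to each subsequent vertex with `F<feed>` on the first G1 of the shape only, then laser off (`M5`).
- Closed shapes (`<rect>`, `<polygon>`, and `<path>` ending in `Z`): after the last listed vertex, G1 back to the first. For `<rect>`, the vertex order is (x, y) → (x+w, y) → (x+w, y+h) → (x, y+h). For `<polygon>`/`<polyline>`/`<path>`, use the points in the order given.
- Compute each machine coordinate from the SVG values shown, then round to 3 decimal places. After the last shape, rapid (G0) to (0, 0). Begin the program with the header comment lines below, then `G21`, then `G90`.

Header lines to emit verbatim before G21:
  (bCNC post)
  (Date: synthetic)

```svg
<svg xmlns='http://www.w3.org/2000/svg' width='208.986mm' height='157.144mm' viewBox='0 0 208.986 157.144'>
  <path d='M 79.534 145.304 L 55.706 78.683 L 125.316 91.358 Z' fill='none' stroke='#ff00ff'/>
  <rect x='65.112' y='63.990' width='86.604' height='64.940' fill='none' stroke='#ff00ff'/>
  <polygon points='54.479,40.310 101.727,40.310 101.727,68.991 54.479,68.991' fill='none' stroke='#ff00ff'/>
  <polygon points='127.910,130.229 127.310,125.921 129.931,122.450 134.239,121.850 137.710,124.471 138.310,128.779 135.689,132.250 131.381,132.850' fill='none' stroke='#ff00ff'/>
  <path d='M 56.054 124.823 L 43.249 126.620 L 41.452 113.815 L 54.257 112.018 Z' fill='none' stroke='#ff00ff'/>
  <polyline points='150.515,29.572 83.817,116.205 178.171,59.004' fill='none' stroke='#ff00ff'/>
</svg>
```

1 u = 1 mm; y_m = 157.144 − y.

[1] `<path>` regular polygon, #ff00ff→score S621 F2247: (79.534,11.840) → (55.706,78.461) → (125.316,65.786) → (79.534,11.840) (closed)

[2] `<rect>` rectangle, #ff00ff→score S621 F2247: (65.112,93.154) → (151.716,93.154) → (151.716,28.214) → (65.112,28.214) → (65.112,93.154) (closed)

[3] `<polygon>` rectangle, #ff00ff→score S621 F2247: (54.479,116.834) → (101.727,116.834) → (101.727,88.153) → (54.479,88.153) → (54.479,116.834) (closed)

[4] `<polygon>` regular polygon, #ff00ff→score S621 F2247: (127.910,26.915) → (127.310,31.223) → (129.931,34.694) → (134.239,35.294) → (137.710,32.673) → (138.310,28.365) → (135.689,24.894) → (131.381,24.294) → (127.910,26.915) (closed)

[5] `<path>` regular polygon, #ff00ff→score S621 F2247: (56.054,32.321) → (43.249,30.524) → (41.452,43.329) → (54.257,45.126) → (56.054,32.321) (closed)

[6] `<polyline>` open polyline, #ff00ff→score S621 F2247: (150.515,127.572) → (83.817,40.939) → (178.171,98.140)

(bCNC post)
(Date: synthetic)
G21
G90
G0 X79.534 Y11.840
M4 S621
G1 X55.706 Y78.461 F2247
G1 X125.316 Y65.786
G1 X79.534 Y11.840
M5
G0 X65.112 Y93.154
M4 S621
G1 X151.716 Y93.154 F2247
G1 X151.716 Y28.214
G1 X65.112 Y28.214
G1 X65.112 Y93.154
M5
G0 X54.479 Y116.834
M4 S621
G1 X101.727 Y116.834 F2247
G1 X101.727 Y88.153
G1 X54.479 Y88.153
G1 X54.479 Y116.834
M5
G0 X127.910 Y26.915
M4 S621
G1 X127.310 Y31.223 F2247
G1 X129.931 Y34.694
G1 X134.239 Y35.294
G1 X137.710 Y32.673
G1 X138.310 Y28.365
G1 X135.689 Y24.894
G1 X131.381 Y24.294
G1 X127.910 Y26.915
M5
G0 X56.054 Y32.321
M4 S621
G1 X43.249 Y30.524 F2247
G1 X41.452 Y43.329
G1 X54.257 Y45.126
G1 X56.054 Y32.321
M5
G0 X150.515 Y127.572
M4 S621
G1 X83.817 Y40.939 F2247
G1 X178.171 Y98.140
M5
G0 X0.000 Y0.000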